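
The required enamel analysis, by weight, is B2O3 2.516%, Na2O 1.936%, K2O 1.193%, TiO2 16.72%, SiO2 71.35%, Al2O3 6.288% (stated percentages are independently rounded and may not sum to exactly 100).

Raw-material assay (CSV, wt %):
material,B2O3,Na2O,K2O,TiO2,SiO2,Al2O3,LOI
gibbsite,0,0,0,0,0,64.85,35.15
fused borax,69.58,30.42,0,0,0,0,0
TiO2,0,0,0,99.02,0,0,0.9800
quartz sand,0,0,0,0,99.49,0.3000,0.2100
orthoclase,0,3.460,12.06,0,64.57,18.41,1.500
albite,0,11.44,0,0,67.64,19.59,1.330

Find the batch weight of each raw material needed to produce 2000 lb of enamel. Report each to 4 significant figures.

In-progress results are displayed, with 4-significant-figure rounding, as written. Each numeric step carries full precision at all times. Each reported value undergoes a single rounding. The derived quantities (the yield, glass mass, the six compositions, the totals, ignition loss) are recomputed using the weight values for 2000 lb of glass at full precision as given in question or answer.
Target masses of each oxide per 2000 lb enamel:
  B2O3: 2.516% × 2000 = 50.32 lb
  Na2O: 1.936% × 2000 = 38.72 lb
  K2O: 1.193% × 2000 = 23.86 lb
  TiO2: 16.72% × 2000 = 334.4 lb
  SiO2: 71.35% × 2000 = 1427 lb
  Al2O3: 6.288% × 2000 = 125.8 lb
Mass-balance tally per oxide given the weights on record, at the basis given (sum by sum, the targets are met up to rounding of the answer):
  B2O3: 72.32·0.6958 = 50.32 lb (target 50.32 lb)
  Na2O: 72.32·0.3042 + 197.8·0.03460 + 86.32·0.1144 = 38.72 lb (target 38.72 lb)
  K2O: 197.8·0.1206 = 23.85 lb (target 23.86 lb)
  TiO2: 337.7·0.9902 = 334.4 lb (target 334.4 lb)
  SiO2: 1247·0.9949 + 197.8·0.6457 + 86.32·0.6764 = 1427 lb (target 1427 lb)
  Al2O3: 105.9·0.6485 + 1247·0.003000 + 197.8·0.1841 + 86.32·0.1959 = 125.7 lb (target 125.8 lb)
Consistency of the glass mass: batch total minus LOI = 2000 lb (the Σ of target masses is 2000 lb; versus the stated basis of 2000 lb — a pure rounding effect).
Whole-batch sum: Σ batch = 2047 lb; Σ batch·LOI gives LOI loss = 47.27 lb; as yield: glass ÷ batch → 97.69%.

Batch per 2000 lb enamel:
  gibbsite: 105.9 lb
  fused borax: 72.32 lb
  TiO2: 337.7 lb
  quartz sand: 1247 lb
  orthoclase: 197.8 lb
  albite: 86.32 lb
Total batch = 2047 lb; LOI loss = 47.27 lb; yield = 97.69%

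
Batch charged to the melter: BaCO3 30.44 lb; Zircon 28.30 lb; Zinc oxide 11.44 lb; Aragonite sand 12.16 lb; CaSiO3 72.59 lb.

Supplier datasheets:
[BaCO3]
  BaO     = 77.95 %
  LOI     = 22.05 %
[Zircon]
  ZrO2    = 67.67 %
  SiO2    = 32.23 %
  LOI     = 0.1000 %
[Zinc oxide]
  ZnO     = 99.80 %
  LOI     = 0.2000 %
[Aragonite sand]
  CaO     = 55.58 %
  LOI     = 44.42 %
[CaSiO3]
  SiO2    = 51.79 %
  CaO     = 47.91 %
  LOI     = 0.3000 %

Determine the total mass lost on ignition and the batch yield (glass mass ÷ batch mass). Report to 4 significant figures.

Every computation maintains full float precision all the way through. Intermediates are printed rounded off to 4 significant digits across the worked steps; each reported figure takes a single rounding — derived quantities are re-derived at full precision (the five compositions, the totals, net glass mass, LOI, the yield) using the weight values for 142.5 lb of glass as set out in problem or answer.
Ignition loss by material:
  BaCO3: 30.44 × 0.2205 = 6.712 lb
  Zircon: 28.30 × 0.001000 = 0.02830 lb
  Zinc oxide: 11.44 × 0.002000 = 0.02288 lb
  Aragonite sand: 12.16 × 0.4442 = 5.401 lb
  CaSiO3: 72.59 × 0.003000 = 0.2178 lb
Total LOI = 12.38 lb
Glass = batch − LOI = 154.9 − 12.38 = 142.5 lb

LOI loss = 12.38 lb; glass = 142.5 lb; yield = 92.01%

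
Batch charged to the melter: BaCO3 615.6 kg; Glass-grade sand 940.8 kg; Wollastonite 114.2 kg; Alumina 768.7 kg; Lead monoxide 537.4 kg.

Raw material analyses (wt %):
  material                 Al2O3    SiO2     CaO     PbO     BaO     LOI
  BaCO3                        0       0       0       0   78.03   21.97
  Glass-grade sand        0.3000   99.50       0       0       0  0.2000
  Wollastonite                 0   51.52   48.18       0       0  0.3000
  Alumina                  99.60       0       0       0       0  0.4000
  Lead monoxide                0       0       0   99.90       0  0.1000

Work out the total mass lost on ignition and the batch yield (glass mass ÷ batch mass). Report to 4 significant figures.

Every computation carries full float precision at every stage. In-progress results are printed (rounded to 4 significant figures) within the worked lines; every reported figure is rounded a single time. All derived quantities are re-derived in full float precision (ignition loss, five oxide percentages, the yield, totals, glass mass) from the batch weights at 2836 kg of glass exactly as printed in the problem or the answer.
Each material's LOI contribution:
  BaCO3: 615.6 × 0.2197 = 135.2 kg
  Glass-grade sand: 940.8 × 0.002000 = 1.882 kg
  Wollastonite: 114.2 × 0.003000 = 0.3426 kg
  Alumina: 768.7 × 0.004000 = 3.075 kg
  Lead monoxide: 537.4 × 0.001000 = 0.5374 kg
Total LOI = 141.1 kg
Glass = batch − LOI = 2977 − 141.1 = 2836 kg

LOI loss = 141.1 kg; glass = 2836 kg; yield = 95.26%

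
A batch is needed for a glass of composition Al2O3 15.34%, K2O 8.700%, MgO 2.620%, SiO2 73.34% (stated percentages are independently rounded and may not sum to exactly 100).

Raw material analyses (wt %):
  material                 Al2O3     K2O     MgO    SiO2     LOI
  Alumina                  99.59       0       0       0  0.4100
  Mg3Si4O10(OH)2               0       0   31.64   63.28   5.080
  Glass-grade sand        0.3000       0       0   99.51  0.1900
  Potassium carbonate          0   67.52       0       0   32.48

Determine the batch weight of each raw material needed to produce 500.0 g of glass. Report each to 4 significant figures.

The intermediate values are shown, rounded to four significant figures, on the page — exact precision is kept throughout — exactly one rounding lands on each reported value. The derived quantities are computed using the weight values at 500.0 g of glass at exact precision (glass mass, four oxide percentages, the yield, the totals, ignition loss) exactly as printed in problem or answer.
Target masses of each oxide per 500.0 g glass:
  Al2O3: 15.34% × 500.0 = 76.70 g
  K2O: 8.700% × 500.0 = 43.50 g
  MgO: 2.620% × 500.0 = 13.10 g
  SiO2: 73.34% × 500.0 = 366.7 g
Checking each oxide sum working from each reported weight, versus the basis set out (every target is met by its sum within answer rounding):
  Al2O3: 75.99·0.9959 + 342.2·0.003000 = 76.71 g (target 76.70 g)
  K2O: 64.43·0.6752 = 43.50 g (target 43.50 g)
  MgO: 41.40·0.3164 = 13.10 g (target 13.10 g)
  SiO2: 41.40·0.6328 + 342.2·0.9951 = 366.7 g (target 366.7 g)
Consistency of the glass mass: whole batch net of LOI = 500.0 g (the Σ of target masses is 500.0 g; with the basis standing at 500.0 g — gaps are rounding artifacts).
Batch total: Σ batch = 524.0 g; ignition loss, Σ(batch × LOI) = 23.99 g; the yield ratio, glass ÷ batch: 95.42%.

Batch per 500.0 g glass:
  Alumina: 75.99 g
  Mg3Si4O10(OH)2: 41.40 g
  Glass-grade sand: 342.2 g
  Potassium carbonate: 64.43 g
Total batch = 524.0 g; LOI loss = 23.99 g; yield = 95.42%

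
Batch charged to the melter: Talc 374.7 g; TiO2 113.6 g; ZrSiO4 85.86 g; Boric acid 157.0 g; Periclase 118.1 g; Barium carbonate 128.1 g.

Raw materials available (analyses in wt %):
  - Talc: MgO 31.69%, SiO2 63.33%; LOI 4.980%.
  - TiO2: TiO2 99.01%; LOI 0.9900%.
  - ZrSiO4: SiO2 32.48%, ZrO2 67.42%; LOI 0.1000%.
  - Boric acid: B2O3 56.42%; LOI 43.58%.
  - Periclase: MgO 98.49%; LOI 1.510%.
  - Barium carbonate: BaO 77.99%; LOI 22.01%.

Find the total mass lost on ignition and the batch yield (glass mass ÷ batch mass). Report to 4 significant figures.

In-progress results are shown rounded to 4 significant digits across the worked steps; each numeric step keeps full float precision through every step; a single rounding produces each reported result — all derived quantities are recomputed at full float precision (net glass mass, totals, the six compositions, the yield, LOI) using the weight values per 859.1 g of glass, precisely as stated by the question or the answer.
Per-material ignition loss:
  Talc: 374.7 × 0.04980 = 18.66 g
  TiO2: 113.6 × 0.009900 = 1.125 g
  ZrSiO4: 85.86 × 0.001000 = 0.08586 g
  Boric acid: 157.0 × 0.4358 = 68.42 g
  Periclase: 118.1 × 0.01510 = 1.783 g
  Barium carbonate: 128.1 × 0.2201 = 28.19 g
Total LOI = 118.3 g
Glass = batch − LOI = 977.4 − 118.3 = 859.1 g

LOI loss = 118.3 g; glass = 859.1 g; yield = 87.90%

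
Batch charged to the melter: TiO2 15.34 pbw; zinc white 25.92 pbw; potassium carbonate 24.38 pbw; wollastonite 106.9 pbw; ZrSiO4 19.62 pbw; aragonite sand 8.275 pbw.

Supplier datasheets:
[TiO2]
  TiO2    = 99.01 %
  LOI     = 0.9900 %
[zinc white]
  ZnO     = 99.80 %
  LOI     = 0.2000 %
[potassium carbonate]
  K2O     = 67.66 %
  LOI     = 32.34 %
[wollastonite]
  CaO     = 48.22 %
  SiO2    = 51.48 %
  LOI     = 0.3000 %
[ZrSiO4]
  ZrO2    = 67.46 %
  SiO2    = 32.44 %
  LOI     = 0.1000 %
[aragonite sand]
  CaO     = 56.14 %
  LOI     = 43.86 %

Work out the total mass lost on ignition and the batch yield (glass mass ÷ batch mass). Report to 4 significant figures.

Rounding to 4 significant digits applies to each working value as displayed. The working math keeps exact precision all the way through. A single rounding completes every reported value. All derived quantities are re-derived using the weight values for 188.4 pbw of glass in full float precision (totals, LOI, the yield, glass mass, six oxide percentages) as quoted within question or answer.
Ignition loss by material:
  TiO2: 15.34 × 0.009900 = 0.1519 pbw
  zinc white: 25.92 × 0.002000 = 0.05184 pbw
  potassium carbonate: 24.38 × 0.3234 = 7.884 pbw
  wollastonite: 106.9 × 0.003000 = 0.3207 pbw
  ZrSiO4: 19.62 × 0.001000 = 0.01962 pbw
  aragonite sand: 8.275 × 0.4386 = 3.629 pbw
Total LOI = 12.06 pbw
Glass = batch − LOI = 200.4 − 12.06 = 188.4 pbw

LOI loss = 12.06 pbw; glass = 188.4 pbw; yield = 93.98%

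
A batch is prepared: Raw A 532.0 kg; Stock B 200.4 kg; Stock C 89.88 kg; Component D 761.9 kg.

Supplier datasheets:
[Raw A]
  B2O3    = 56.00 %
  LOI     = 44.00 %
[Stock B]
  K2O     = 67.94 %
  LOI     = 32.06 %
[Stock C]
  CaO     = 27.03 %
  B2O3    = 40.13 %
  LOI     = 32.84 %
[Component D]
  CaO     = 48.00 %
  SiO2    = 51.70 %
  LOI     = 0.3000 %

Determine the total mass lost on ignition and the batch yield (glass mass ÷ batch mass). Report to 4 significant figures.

Working values appear rounded off to 4 significant digits as written; the working math holds full precision at every stage — each reported figure is rounded just once; all derived quantities, which include yield, glass mass, ignition loss, the totals, four oxide percentages, are rebuilt at full float precision, as given in the problem or answer text, using the weight values for 1254 kg of glass.
Per-material ignition loss:
  Raw A: 532.0 × 0.4400 = 234.1 kg
  Stock B: 200.4 × 0.3206 = 64.25 kg
  Stock C: 89.88 × 0.3284 = 29.52 kg
  Component D: 761.9 × 0.003000 = 2.286 kg
Total LOI = 330.1 kg
Glass = batch − LOI = 1584 − 330.1 = 1254 kg

LOI loss = 330.1 kg; glass = 1254 kg; yield = 79.16%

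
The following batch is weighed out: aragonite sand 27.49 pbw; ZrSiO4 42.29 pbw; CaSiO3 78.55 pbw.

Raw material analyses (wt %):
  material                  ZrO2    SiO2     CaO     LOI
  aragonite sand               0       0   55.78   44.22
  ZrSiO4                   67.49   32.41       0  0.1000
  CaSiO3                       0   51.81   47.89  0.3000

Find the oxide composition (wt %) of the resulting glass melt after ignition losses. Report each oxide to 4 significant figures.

Mid-chain values appear (rounded to 4 significant digits) within the worked lines; all internal work keeps exact precision at each step; each reported result takes exactly one rounding. The derived quantities, including LOI, glass mass, three oxide percentages, totals, the yield, are re-derived starting from the weights per 135.9 pbw of glass at full float precision, as set out in the problem or answer text.
Per-oxide mass from batch:
  ZrO2: 42.29·0.6749 = 28.54 pbw
  SiO2: 42.29·0.3241 + 78.55·0.5181 = 54.40 pbw
  CaO: 27.49·0.5578 + 78.55·0.4789 = 52.95 pbw
LOI: 27.49·0.4422 + 42.29·0.001000 + 78.55·0.003000 = 12.43 pbw
Glass mass = batch − LOI = 148.3 − 12.43 = 135.9 pbw (= Σ oxide masses)
oxide / glass × 100 gives the wt %

Glass mass = 135.9 pbw (batch 148.3 − LOI 12.43).
Composition: ZrO2 21.00%, SiO2 40.03%, CaO 38.96%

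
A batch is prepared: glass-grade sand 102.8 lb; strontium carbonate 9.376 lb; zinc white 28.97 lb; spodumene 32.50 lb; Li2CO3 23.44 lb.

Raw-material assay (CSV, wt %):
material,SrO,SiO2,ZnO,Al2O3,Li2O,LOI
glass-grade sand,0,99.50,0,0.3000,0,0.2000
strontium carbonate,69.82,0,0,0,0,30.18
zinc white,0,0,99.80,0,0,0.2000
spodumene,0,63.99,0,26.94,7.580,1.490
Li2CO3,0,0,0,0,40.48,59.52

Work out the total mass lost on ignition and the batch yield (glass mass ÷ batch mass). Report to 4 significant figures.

LOI loss = 17.53 lb; glass = 179.6 lb; yield = 91.11%

Full precision is maintained end to end; the intermediate values are displayed rounded to four significant digits on the page; each reported number receives exactly one rounding; derived quantities, including LOI, yield, the five compositions, the totals, glass mass, are computed from the weighed amounts per 179.6 lb of glass at full float precision, as set out in the problem or answer text.
Each material's LOI contribution:
  glass-grade sand: 102.8 × 0.002000 = 0.2056 lb
  strontium carbonate: 9.376 × 0.3018 = 2.830 lb
  zinc white: 28.97 × 0.002000 = 0.05794 lb
  spodumene: 32.50 × 0.01490 = 0.4843 lb
  Li2CO3: 23.44 × 0.5952 = 13.95 lb
Total LOI = 17.53 lb
Glass = batch − LOI = 197.1 − 17.53 = 179.6 lb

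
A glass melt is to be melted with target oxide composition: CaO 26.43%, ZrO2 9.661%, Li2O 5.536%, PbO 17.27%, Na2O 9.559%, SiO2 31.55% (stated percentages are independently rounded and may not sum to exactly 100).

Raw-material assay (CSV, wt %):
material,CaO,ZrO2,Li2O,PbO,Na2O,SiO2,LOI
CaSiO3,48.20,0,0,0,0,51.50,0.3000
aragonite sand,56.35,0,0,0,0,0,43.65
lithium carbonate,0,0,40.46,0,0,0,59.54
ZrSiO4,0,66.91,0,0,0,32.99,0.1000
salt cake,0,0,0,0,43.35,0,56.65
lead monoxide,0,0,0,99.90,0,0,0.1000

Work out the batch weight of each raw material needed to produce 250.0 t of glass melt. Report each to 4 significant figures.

Working values are displayed with 4-significant-figure rounding on the page; each numeric step holds full float precision at each step — every reported value carries a single rounding. The derived quantities (ignition loss, six oxide percentages, glass mass, the totals, the yield) are rebuilt in full precision from the weighed amounts at 250.0 t of glass, precisely as stated by problem or answer.
Per-oxide target masses for 250.0 t glass melt:
  CaO: 26.43% × 250.0 = 66.08 t
  ZrO2: 9.661% × 250.0 = 24.15 t
  Li2O: 5.536% × 250.0 = 13.84 t
  PbO: 17.27% × 250.0 = 43.18 t
  Na2O: 9.559% × 250.0 = 23.90 t
  SiO2: 31.55% × 250.0 = 78.88 t
Checking each oxide sum with the batch weights as given, against the basis in use (sums match the target masses modulo rounding of the values):
  CaO: 130.0·0.4820 + 6.033·0.5635 = 66.06 t (target 66.08 t)
  ZrO2: 36.10·0.6691 = 24.15 t (target 24.15 t)
  Li2O: 34.21·0.4046 = 13.84 t (target 13.84 t)
  PbO: 43.22·0.9990 = 43.18 t (target 43.18 t)
  Na2O: 55.13·0.4335 = 23.90 t (target 23.90 t)
  SiO2: 130.0·0.5150 + 36.10·0.3299 = 78.86 t (target 78.88 t)
Glass-mass sanity pass: whole batch net of LOI = 250.0 t (targets for the oxides total 250.0 t; stated basis 250.0 t — any gap is answer rounding).
Batch grand total — Σ batch = 304.7 t; Σ batch·LOI gives LOI loss = 54.70 t; glass ÷ batch gives a yield of 82.05%.

Batch per 250.0 t glass melt:
  CaSiO3: 130.0 t
  aragonite sand: 6.033 t
  lithium carbonate: 34.21 t
  ZrSiO4: 36.10 t
  salt cake: 55.13 t
  lead monoxide: 43.22 t
Total batch = 304.7 t; LOI loss = 54.70 t; yield = 82.05%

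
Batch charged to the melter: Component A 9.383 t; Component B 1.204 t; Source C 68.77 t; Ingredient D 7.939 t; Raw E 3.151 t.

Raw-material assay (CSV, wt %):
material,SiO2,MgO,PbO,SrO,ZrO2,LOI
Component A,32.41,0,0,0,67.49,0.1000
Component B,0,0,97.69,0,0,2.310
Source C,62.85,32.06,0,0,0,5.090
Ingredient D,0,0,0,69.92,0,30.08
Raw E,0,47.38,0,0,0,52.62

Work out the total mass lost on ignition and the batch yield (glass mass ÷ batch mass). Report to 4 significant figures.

LOI loss = 7.584 t; glass = 82.86 t; yield = 91.62%

In-progress results are printed, with 4-significant-digit rounding, as written. All arithmetic carries exact precision from first step to last. A single rounding yields each reported value; the derived quantities, including five oxide percentages, the yield, the totals, glass mass, ignition loss, are computed starting from the weights for 82.86 t of glass in full float precision exactly as shown in question or answer.
LOI of each material in turn:
  Component A: 9.383 × 0.001000 = 0.009383 t
  Component B: 1.204 × 0.02310 = 0.02781 t
  Source C: 68.77 × 0.05090 = 3.500 t
  Ingredient D: 7.939 × 0.3008 = 2.388 t
  Raw E: 3.151 × 0.5262 = 1.658 t
Total LOI = 7.584 t
Glass = batch − LOI = 90.45 − 7.584 = 82.86 t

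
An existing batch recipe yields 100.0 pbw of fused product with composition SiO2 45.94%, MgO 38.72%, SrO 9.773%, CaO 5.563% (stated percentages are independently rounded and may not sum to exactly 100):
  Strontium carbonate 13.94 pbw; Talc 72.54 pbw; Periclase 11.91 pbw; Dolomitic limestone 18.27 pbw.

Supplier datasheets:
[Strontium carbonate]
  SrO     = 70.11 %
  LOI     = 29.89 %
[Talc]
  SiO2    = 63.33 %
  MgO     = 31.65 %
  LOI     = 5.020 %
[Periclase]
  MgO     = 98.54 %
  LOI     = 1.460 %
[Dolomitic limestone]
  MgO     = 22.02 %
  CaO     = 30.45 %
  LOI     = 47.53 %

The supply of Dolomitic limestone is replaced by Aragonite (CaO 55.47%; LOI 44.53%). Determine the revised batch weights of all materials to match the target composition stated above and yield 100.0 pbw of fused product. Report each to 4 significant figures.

Revised batch per 100.0 pbw fused product:
  Strontium carbonate: 13.94 pbw
  Talc: 72.54 pbw
  Periclase: 15.99 pbw
  Aragonite: 10.03 pbw
Total batch = 112.5 pbw; LOI loss = 12.51 pbw

Full precision is kept in all steps — values along the way are shown, rounded to four significant digits, as written; each reported figure carries a single rounding — the derived quantities, including the totals, ignition loss, the four compositions, the yield, glass mass, are re-derived using the weight values per 100.0 pbw of glass at full precision precisely as stated by problem or answer.
Oxide-by-oxide targets in 100.0 pbw fused product:
  SiO2: 45.94% × 100.0 = 45.94 pbw
  MgO: 38.72% × 100.0 = 38.72 pbw
  SrO: 9.773% × 100.0 = 9.773 pbw
  CaO: 5.563% × 100.0 = 5.563 pbw
Balance tally, oxide-wise, per the reported batch figures, versus the basis set out (summed amounts equal target values within answer rounding):
  SiO2: 72.54·0.6333 = 45.94 pbw (target 45.94 pbw)
  MgO: 72.54·0.3165 + 15.99·0.9854 = 38.72 pbw (target 38.72 pbw)
  SrO: 13.94·0.7011 = 9.773 pbw (target 9.773 pbw)
  CaO: 10.03·0.5547 = 5.564 pbw (target 5.563 pbw)
Glass-mass sanity pass: Σ batch − LOI loss = 99.99 pbw (targets for the oxides total 100.0 pbw; versus the stated basis of 100.0 pbw — a pure rounding effect).
Total batch = Σ batch = 112.5 pbw; ignition loss, Σ(batch × LOI) = 12.51 pbw; the yield ratio, glass ÷ batch: 88.88%.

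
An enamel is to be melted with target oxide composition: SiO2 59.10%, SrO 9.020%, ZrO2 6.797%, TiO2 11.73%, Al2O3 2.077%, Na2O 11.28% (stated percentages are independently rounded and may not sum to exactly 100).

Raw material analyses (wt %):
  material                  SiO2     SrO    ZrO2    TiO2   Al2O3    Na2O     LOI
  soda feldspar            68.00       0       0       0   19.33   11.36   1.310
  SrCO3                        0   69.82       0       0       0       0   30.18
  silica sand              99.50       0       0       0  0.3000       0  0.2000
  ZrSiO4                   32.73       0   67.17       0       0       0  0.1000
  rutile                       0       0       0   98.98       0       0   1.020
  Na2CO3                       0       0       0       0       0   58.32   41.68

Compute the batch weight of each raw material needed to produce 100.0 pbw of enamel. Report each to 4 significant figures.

Batch per 100.0 pbw enamel:
  soda feldspar: 9.981 pbw
  SrCO3: 12.92 pbw
  silica sand: 49.25 pbw
  ZrSiO4: 10.12 pbw
  rutile: 11.85 pbw
  Na2CO3: 17.40 pbw
Total batch = 111.5 pbw; LOI loss = 11.51 pbw; yield = 89.68%

Intermediates are displayed (rounded to 4 significant digits) across the worked steps. Every computation maintains full float precision all the way through — each reported figure takes exactly one rounding. All derived quantities (net glass mass, LOI, totals, the six compositions, yield) are recomputed at full float precision from the weighed amounts at 100.0 pbw of glass, as set out in either problem or answer.
The oxide mass targets at 100.0 pbw enamel:
  SiO2: 59.10% × 100.0 = 59.10 pbw
  SrO: 9.020% × 100.0 = 9.020 pbw
  ZrO2: 6.797% × 100.0 = 6.797 pbw
  TiO2: 11.73% × 100.0 = 11.73 pbw
  Al2O3: 2.077% × 100.0 = 2.077 pbw
  Na2O: 11.28% × 100.0 = 11.28 pbw
Balance tally, oxide-wise, applying the batch weights above, versus the basis set out (oxide sums agree with the targets inside rounding margins):
  SiO2: 9.981·0.6800 + 49.25·0.9950 + 10.12·0.3273 = 59.10 pbw (target 59.10 pbw)
  SrO: 12.92·0.6982 = 9.021 pbw (target 9.020 pbw)
  ZrO2: 10.12·0.6717 = 6.798 pbw (target 6.797 pbw)
  TiO2: 11.85·0.9898 = 11.73 pbw (target 11.73 pbw)
  Al2O3: 9.981·0.1933 + 49.25·0.003000 = 2.077 pbw (target 2.077 pbw)
  Na2O: 9.981·0.1136 + 17.40·0.5832 = 11.28 pbw (target 11.28 pbw)
Glass mass check: net batch after ignition = 100.0 pbw (oxide target masses add up to 100.0 pbw; against the stated basis, 100.0 pbw — rounding explains the deltas).
Total batch = Σ batch = 111.5 pbw; loss to ignition Σ batch·LOI = 11.51 pbw; yield, glass over the total, = 89.68%.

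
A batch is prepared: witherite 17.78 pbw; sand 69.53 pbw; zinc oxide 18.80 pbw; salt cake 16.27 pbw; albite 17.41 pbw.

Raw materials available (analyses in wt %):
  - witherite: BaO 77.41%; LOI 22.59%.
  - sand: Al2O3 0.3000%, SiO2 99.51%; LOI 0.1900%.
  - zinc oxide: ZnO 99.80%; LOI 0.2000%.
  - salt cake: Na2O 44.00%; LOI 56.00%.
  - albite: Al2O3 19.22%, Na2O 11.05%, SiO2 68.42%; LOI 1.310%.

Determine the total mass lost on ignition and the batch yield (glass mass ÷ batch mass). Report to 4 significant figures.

LOI loss = 13.53 pbw; glass = 126.3 pbw; yield = 90.32%

All arithmetic carries exact precision at all times. Mid-chain values are shown with 4-significant-digit rounding on the page; each reported value is rounded only once — the derived quantities are rebuilt in full float precision (the five compositions, the totals, ignition loss, yield, glass mass) from the batch weights on 126.3 pbw of glass as quoted within the problem or answer text.
Each material's LOI contribution:
  witherite: 17.78 × 0.2259 = 4.017 pbw
  sand: 69.53 × 0.001900 = 0.1321 pbw
  zinc oxide: 18.80 × 0.002000 = 0.03760 pbw
  salt cake: 16.27 × 0.5600 = 9.111 pbw
  albite: 17.41 × 0.01310 = 0.2281 pbw
Total LOI = 13.53 pbw
Glass = batch − LOI = 139.8 − 13.53 = 126.3 pbw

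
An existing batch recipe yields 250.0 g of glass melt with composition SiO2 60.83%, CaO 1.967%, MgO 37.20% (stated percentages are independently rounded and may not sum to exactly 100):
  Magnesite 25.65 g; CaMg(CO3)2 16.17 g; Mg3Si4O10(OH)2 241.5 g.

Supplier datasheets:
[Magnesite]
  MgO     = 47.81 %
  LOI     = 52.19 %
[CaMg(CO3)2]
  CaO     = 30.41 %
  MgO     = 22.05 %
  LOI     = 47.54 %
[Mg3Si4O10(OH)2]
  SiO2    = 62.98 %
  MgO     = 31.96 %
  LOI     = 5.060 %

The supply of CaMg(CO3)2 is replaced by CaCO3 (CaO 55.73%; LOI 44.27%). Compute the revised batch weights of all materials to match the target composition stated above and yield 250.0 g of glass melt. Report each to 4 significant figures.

Revised batch per 250.0 g glass melt:
  Magnesite: 33.11 g
  CaCO3: 8.824 g
  Mg3Si4O10(OH)2: 241.5 g
Total batch = 283.4 g; LOI loss = 33.41 g

All arithmetic holds full precision end to end; mid-chain values are printed, rounded to four significant digits, on the page. Exactly one rounding lands on each reported figure — all derived quantities are recomputed in full float precision (yield, the three compositions, totals, ignition loss, net glass mass) from the batch weights per 250.0 g of glass exactly as printed in problem or answer.
Per-oxide target masses for 250.0 g glass melt:
  SiO2: 60.83% × 250.0 = 152.1 g
  CaO: 1.967% × 250.0 = 4.918 g
  MgO: 37.20% × 250.0 = 93.00 g
Per-oxide balance check per the reported batch figures, versus the basis set out (target by target, the sums agree inside rounding margins):
  SiO2: 241.5·0.6298 = 152.1 g (target 152.1 g)
  CaO: 8.824·0.5573 = 4.918 g (target 4.918 g)
  MgO: 33.11·0.4781 + 241.5·0.3196 = 93.01 g (target 93.00 g)
Glass-mass closure: batch total minus LOI = 250.0 g (oxide target masses add up to 250.0 g; against the stated basis, 250.0 g — a pure rounding effect).
Whole-batch sum: Σ batch = 283.4 g; loss to ignition Σ batch·LOI = 33.41 g; as yield: glass ÷ batch → 88.21%.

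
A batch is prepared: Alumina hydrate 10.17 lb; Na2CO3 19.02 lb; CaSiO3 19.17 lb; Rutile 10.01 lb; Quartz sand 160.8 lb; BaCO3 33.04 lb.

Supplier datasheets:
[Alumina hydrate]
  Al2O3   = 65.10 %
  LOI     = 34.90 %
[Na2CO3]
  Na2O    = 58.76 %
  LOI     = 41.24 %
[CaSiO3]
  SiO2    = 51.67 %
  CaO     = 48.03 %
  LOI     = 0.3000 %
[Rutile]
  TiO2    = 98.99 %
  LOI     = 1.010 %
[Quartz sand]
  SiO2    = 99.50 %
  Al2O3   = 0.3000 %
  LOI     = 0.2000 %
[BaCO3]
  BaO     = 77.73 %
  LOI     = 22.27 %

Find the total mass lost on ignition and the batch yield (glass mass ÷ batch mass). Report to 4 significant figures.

Rounding to four significant digits applies to each working value as shown — all internal work maintains full float precision at all times — every reported figure is rounded just once — derived quantities (totals, LOI, yield, glass mass, the six compositions) are carried in full precision from the weighed amounts at 233.0 lb of glass, as written in question or answer.
Each material's LOI contribution:
  Alumina hydrate: 10.17 × 0.3490 = 3.549 lb
  Na2CO3: 19.02 × 0.4124 = 7.844 lb
  CaSiO3: 19.17 × 0.003000 = 0.05751 lb
  Rutile: 10.01 × 0.01010 = 0.1011 lb
  Quartz sand: 160.8 × 0.002000 = 0.3216 lb
  BaCO3: 33.04 × 0.2227 = 7.358 lb
Total LOI = 19.23 lb
Glass = batch − LOI = 252.2 − 19.23 = 233.0 lb

LOI loss = 19.23 lb; glass = 233.0 lb; yield = 92.37%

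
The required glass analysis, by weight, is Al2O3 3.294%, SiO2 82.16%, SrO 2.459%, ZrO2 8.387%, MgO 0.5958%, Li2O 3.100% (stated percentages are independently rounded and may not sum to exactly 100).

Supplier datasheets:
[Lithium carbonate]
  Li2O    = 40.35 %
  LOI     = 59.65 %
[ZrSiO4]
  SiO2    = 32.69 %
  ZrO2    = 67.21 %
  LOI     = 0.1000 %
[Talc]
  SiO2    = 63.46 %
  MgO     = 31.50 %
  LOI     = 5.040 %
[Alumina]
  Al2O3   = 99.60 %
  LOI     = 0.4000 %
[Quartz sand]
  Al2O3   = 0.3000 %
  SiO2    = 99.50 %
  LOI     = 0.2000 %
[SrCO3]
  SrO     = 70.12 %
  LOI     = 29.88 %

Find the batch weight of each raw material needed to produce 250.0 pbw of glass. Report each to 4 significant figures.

Batch per 250.0 pbw glass:
  Lithium carbonate: 19.21 pbw
  ZrSiO4: 31.20 pbw
  Talc: 4.729 pbw
  Alumina: 7.686 pbw
  Quartz sand: 193.2 pbw
  SrCO3: 8.767 pbw
Total batch = 264.8 pbw; LOI loss = 14.77 pbw; yield = 94.42%

The working math maintains exact precision all the way through; in-progress results appear rounded to 4 significant figures in the printout. Every reported value is rounded once only. All derived quantities (six oxide percentages, net glass mass, the yield, the totals, ignition loss) are re-derived in exact precision using the weight values per 250.0 pbw of glass, as written in problem or answer.
Oxide-by-oxide targets in 250.0 pbw glass:
  Al2O3: 3.294% × 250.0 = 8.235 pbw
  SiO2: 82.16% × 250.0 = 205.4 pbw
  SrO: 2.459% × 250.0 = 6.148 pbw
  ZrO2: 8.387% × 250.0 = 20.97 pbw
  MgO: 0.5958% × 250.0 = 1.489 pbw
  Li2O: 3.100% × 250.0 = 7.750 pbw
Oxide-by-oxide audit given the weights on record, relative to the basis at hand (each sum matches its target mass once rounding is allowed for):
  Al2O3: 7.686·0.9960 + 193.2·0.003000 = 8.235 pbw (target 8.235 pbw)
  SiO2: 31.20·0.3269 + 4.729·0.6346 + 193.2·0.9950 = 205.4 pbw (target 205.4 pbw)
  SrO: 8.767·0.7012 = 6.147 pbw (target 6.148 pbw)
  ZrO2: 31.20·0.6721 = 20.97 pbw (target 20.97 pbw)
  MgO: 4.729·0.3150 = 1.490 pbw (target 1.489 pbw)
  Li2O: 19.21·0.4035 = 7.751 pbw (target 7.750 pbw)
Auditing the glass mass value: net batch after ignition = 250.0 pbw (targets for the oxides total 250.0 pbw; versus the stated basis of 250.0 pbw — differing by rounding only).
Summing the batch: Σ batch = 264.8 pbw; LOI loss = Σ batch·LOI = 14.77 pbw; as yield: glass ÷ batch → 94.42%.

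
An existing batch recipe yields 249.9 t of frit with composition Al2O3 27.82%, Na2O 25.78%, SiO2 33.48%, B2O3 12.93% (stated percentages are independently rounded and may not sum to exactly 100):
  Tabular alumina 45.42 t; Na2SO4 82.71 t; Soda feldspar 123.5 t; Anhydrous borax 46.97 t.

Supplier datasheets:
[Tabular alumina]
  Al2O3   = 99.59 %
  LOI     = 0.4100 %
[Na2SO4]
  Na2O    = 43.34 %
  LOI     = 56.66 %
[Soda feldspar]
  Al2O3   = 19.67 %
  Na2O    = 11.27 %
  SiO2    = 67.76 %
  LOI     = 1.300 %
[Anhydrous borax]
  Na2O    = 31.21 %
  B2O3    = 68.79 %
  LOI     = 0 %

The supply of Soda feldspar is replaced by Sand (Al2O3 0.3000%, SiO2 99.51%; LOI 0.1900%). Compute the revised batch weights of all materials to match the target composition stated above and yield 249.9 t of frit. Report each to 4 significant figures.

Revised batch per 249.9 t frit:
  Tabular alumina: 69.56 t
  Na2SO4: 114.8 t
  Sand: 84.08 t
  Anhydrous borax: 46.97 t
Total batch = 315.4 t; LOI loss = 65.49 t

Every computation carries full float precision at each step — the intermediate values are displayed (rounded to 4 significant digits) between the steps; each reported value receives exactly one rounding. Derived quantities are rebuilt at full float precision (the yield, LOI, net glass mass, the four compositions, totals) from the weighed amounts on 249.9 t of glass as they appear in the question or the answer.
Oxide mass targets, per 249.9 t frit:
  Al2O3: 27.82% × 249.9 = 69.52 t
  Na2O: 25.78% × 249.9 = 64.42 t
  SiO2: 33.48% × 249.9 = 83.67 t
  B2O3: 12.93% × 249.9 = 32.31 t
Mass-balance tally per oxide from the weights as reported, against the basis in use (target by target, the sums agree up to rounding of the answer):
  Al2O3: 69.56·0.9959 + 84.08·0.003000 = 69.53 t (target 69.52 t)
  Na2O: 114.8·0.4334 + 46.97·0.3121 = 64.41 t (target 64.42 t)
  SiO2: 84.08·0.9951 = 83.67 t (target 83.67 t)
  B2O3: 46.97·0.6879 = 32.31 t (target 32.31 t)
Glass-mass bookkeeping: batch Σ − ignition loss = 249.9 t (summing oxide targets gives 249.9 t; basis as stated: 249.9 t — a pure rounding effect).
Batch total: Σ batch = 315.4 t; ignition loss, Σ(batch × LOI) = 65.49 t; yield: glass divided by total = 79.24%.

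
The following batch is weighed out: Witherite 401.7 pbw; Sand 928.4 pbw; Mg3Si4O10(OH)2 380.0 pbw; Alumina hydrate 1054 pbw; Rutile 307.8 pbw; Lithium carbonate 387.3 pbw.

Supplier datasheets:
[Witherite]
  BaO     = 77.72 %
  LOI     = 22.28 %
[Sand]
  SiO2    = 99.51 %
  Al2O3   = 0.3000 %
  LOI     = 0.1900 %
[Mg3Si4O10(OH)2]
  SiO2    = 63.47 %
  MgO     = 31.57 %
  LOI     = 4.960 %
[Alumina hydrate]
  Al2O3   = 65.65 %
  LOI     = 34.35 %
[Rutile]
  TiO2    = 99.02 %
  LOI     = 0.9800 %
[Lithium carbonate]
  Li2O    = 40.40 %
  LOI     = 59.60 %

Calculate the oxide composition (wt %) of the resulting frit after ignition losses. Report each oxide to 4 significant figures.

Full precision is maintained throughout; in-progress results are printed rounded to 4 significant digits at each printed step. A single rounding yields every reported result — derived quantities (the six compositions, yield, net glass mass, totals, ignition loss) are computed starting from the weights for 2753 pbw of glass at full float precision, as given in either problem or answer.
What the batch supplies per oxide:
  Li2O: 387.3·0.4040 = 156.5 pbw
  SiO2: 928.4·0.9951 + 380.0·0.6347 = 1165 pbw
  MgO: 380.0·0.3157 = 120.0 pbw
  BaO: 401.7·0.7772 = 312.2 pbw
  Al2O3: 928.4·0.003000 + 1054·0.6565 = 694.7 pbw
  TiO2: 307.8·0.9902 = 304.8 pbw
LOI: 401.7·0.2228 + 928.4·0.001900 + 380.0·0.04960 + 1054·0.3435 + 307.8·0.009800 + 387.3·0.5960 = 706.0 pbw
batch − LOI leaves glass = 3459 − 706.0 = 2753 pbw (= Σ oxide masses)
percent share: oxide ÷ glass, ×100

Glass mass = 2753 pbw (batch 3459 − LOI 706.0).
Composition: Li2O 5.683%, SiO2 42.32%, MgO 4.357%, BaO 11.34%, Al2O3 25.23%, TiO2 11.07%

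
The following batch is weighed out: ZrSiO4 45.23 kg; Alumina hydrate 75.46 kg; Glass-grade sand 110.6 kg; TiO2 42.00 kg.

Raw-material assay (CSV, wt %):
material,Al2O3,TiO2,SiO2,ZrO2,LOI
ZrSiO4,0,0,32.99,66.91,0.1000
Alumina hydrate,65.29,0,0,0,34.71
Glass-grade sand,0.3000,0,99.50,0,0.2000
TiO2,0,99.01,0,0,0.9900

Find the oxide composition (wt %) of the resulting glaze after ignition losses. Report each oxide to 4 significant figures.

The intermediate values are displayed, with 4-significant-digit rounding, between the steps — the whole derivation maintains full float precision all the way through. Every reported figure is rounded a single time. The derived quantities, which include the yield, four oxide percentages, totals, glass mass, LOI, are carried at full precision, as written in the problem or the answer, from the batch weights at 246.4 kg of glass.
Per-oxide mass from batch:
  Al2O3: 75.46·0.6529 + 110.6·0.003000 = 49.60 kg
  TiO2: 42.00·0.9901 = 41.58 kg
  SiO2: 45.23·0.3299 + 110.6·0.9950 = 125.0 kg
  ZrO2: 45.23·0.6691 = 30.26 kg
LOI: 45.23·0.001000 + 75.46·0.3471 + 110.6·0.002000 + 42.00·0.009900 = 26.87 kg
Net of LOI, the glass mass = 273.3 − 26.87 = 246.4 kg (equal to the oxide-mass sum)
wt %: oxide over glass, times 100

Glass mass = 246.4 kg (batch 273.3 − LOI 26.87).
Composition: Al2O3 20.13%, TiO2 16.88%, SiO2 50.71%, ZrO2 12.28%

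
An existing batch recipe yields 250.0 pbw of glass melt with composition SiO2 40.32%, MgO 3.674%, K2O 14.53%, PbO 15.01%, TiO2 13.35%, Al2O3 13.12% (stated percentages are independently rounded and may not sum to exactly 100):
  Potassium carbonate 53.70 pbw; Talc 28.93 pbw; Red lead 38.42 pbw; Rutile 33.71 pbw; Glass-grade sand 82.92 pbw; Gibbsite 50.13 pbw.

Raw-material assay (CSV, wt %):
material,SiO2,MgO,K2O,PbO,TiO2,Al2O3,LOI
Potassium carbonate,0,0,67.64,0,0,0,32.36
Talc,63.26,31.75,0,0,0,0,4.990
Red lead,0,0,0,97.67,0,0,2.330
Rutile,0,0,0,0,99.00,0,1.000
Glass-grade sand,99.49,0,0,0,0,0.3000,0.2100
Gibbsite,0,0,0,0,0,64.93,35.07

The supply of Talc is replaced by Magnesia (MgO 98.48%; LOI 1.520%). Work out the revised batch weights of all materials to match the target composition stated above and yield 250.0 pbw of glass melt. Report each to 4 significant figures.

The intermediate values are displayed, with 4-significant-figure rounding, as written; the working math keeps full precision at every stage — each reported result is rounded once only — the derived quantities are computed using the weight values for 250.0 pbw of glass in full float precision (net glass mass, LOI, the six compositions, yield, the totals), as set out in question or answer.
Target masses of each oxide per 250.0 pbw glass melt:
  SiO2: 40.32% × 250.0 = 100.8 pbw
  MgO: 3.674% × 250.0 = 9.185 pbw
  K2O: 14.53% × 250.0 = 36.33 pbw
  PbO: 15.01% × 250.0 = 37.52 pbw
  TiO2: 13.35% × 250.0 = 33.38 pbw
  Al2O3: 13.12% × 250.0 = 32.80 pbw
Per-oxide balance check per the reported batch figures, under the basis named above (every target is met by its sum net of answer rounding effects):
  SiO2: 101.3·0.9949 = 100.8 pbw (target 100.8 pbw)
  MgO: 9.327·0.9848 = 9.185 pbw (target 9.185 pbw)
  K2O: 53.70·0.6764 = 36.32 pbw (target 36.33 pbw)
  PbO: 38.42·0.9767 = 37.52 pbw (target 37.52 pbw)
  TiO2: 33.71·0.9900 = 33.37 pbw (target 33.38 pbw)
  Al2O3: 101.3·0.003000 + 50.05·0.6493 = 32.80 pbw (target 32.80 pbw)
The glass-mass cross-check: net batch after ignition = 250.0 pbw (the Σ of target masses is 250.0 pbw; the stated basis being 250.0 pbw — differing by rounding only).
Batch grand total — Σ batch = 286.5 pbw; LOI removed, Σ of batch·LOI: 36.52 pbw; yield: glass divided by total = 87.25%.

Revised batch per 250.0 pbw glass melt:
  Potassium carbonate: 53.70 pbw
  Magnesia: 9.327 pbw
  Red lead: 38.42 pbw
  Rutile: 33.71 pbw
  Glass-grade sand: 101.3 pbw
  Gibbsite: 50.05 pbw
Total batch = 286.5 pbw; LOI loss = 36.52 pbw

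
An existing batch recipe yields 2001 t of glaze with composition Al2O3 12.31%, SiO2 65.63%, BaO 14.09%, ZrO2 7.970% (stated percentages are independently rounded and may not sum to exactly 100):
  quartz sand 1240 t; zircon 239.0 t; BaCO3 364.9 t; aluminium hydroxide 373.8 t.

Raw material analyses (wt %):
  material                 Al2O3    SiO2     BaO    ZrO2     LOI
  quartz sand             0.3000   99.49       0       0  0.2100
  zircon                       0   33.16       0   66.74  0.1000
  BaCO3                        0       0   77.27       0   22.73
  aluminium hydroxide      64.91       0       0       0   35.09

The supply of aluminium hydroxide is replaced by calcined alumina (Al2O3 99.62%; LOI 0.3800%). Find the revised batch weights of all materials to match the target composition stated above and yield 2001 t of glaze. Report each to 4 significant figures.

Mid-chain values are printed rounded to 4 significant digits within the worked lines; each numeric step carries full float precision at all times. A single rounding finalizes each reported number; derived quantities (LOI, the four compositions, totals, the yield, net glass mass) are recomputed from the batch weights per 2001 t of glass in full float precision exactly as shown in problem or answer.
Oxide-by-oxide targets in 2001 t glaze:
  Al2O3: 12.31% × 2001 = 246.3 t
  SiO2: 65.63% × 2001 = 1313 t
  BaO: 14.09% × 2001 = 281.9 t
  ZrO2: 7.970% × 2001 = 159.5 t
Mass-balance tally per oxide per the reported batch figures, per the basis as stated (sum by sum, the targets are met modulo rounding of the values):
  Al2O3: 1240·0.003000 + 243.5·0.9962 = 246.3 t (target 246.3 t)
  SiO2: 1240·0.9949 + 239.0·0.3316 = 1313 t (target 1313 t)
  BaO: 364.9·0.7727 = 282.0 t (target 281.9 t)
  ZrO2: 239.0·0.6674 = 159.5 t (target 159.5 t)
Mass balance on the glass: net batch after ignition = 2001 t (the Σ of target masses is 2001 t; the stated basis being 2001 t — rounding explains the deltas).
Whole-batch sum: Σ batch = 2087 t; ignition loss, Σ(batch × LOI) = 86.71 t; as yield: glass ÷ batch → 95.85%.

Revised batch per 2001 t glaze:
  quartz sand: 1240 t
  zircon: 239.0 t
  BaCO3: 364.9 t
  calcined alumina: 243.5 t
Total batch = 2087 t; LOI loss = 86.71 t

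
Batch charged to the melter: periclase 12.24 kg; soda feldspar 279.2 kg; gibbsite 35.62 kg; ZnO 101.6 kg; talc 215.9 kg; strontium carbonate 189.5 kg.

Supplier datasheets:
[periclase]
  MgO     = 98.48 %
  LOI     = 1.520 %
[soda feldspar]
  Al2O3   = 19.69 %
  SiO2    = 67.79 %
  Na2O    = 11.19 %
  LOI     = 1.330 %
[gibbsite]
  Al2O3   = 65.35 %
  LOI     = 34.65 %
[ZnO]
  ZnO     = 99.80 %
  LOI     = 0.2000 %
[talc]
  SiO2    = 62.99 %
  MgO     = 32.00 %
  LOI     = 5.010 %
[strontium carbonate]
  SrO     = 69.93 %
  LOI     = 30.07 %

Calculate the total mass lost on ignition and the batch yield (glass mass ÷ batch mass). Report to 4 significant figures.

Full precision is carried at each step. The intermediate values are printed, with 4-significant-figure rounding, in the printout; exactly one rounding lands on every reported figure; the derived quantities, including glass mass, the totals, ignition loss, the yield, six oxide percentages, are carried from the weighed amounts at 749.8 kg of glass at full precision as set out in the problem or answer text.
Loss on ignition, line by line:
  periclase: 12.24 × 0.01520 = 0.1860 kg
  soda feldspar: 279.2 × 0.01330 = 3.713 kg
  gibbsite: 35.62 × 0.3465 = 12.34 kg
  ZnO: 101.6 × 0.002000 = 0.2032 kg
  talc: 215.9 × 0.05010 = 10.82 kg
  strontium carbonate: 189.5 × 0.3007 = 56.98 kg
Total LOI = 84.24 kg
Glass = batch − LOI = 834.1 − 84.24 = 749.8 kg

LOI loss = 84.24 kg; glass = 749.8 kg; yield = 89.90%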